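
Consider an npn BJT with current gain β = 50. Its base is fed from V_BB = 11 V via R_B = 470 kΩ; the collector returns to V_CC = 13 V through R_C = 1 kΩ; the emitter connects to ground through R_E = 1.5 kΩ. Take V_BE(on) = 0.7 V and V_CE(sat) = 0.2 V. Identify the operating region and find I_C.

Assume active. Base-emitter loop: I_B = (V_BB − V_BE)/(R_B + (β+1)R_E) = (11 − 0.7)/(470 + 51×1.5) = 0.0188 mA.
I_C = β·I_B = 50×0.0188 = 0.942 mA.
V_CE = V_CC − I_C·R_C − I_E·R_E = 13 − 0.942×1 − 0.961×1.5 = 10.6 V > V_CE(sat), so the active-region assumption holds.

active; I_C ≈ 0.94 mA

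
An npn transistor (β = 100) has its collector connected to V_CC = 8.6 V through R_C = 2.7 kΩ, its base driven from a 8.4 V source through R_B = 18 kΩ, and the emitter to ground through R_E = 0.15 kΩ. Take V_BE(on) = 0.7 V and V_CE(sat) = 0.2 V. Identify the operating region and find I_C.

Assume active: I_B = (8.4 − 0.7)/(18 + 101×0.15) = 0.232 mA, I_C = β·I_B = 23.2 mA.
Then V_CE = 8.6 − 23.2×2.7 − 23.5×0.15 = -57.6 V < 0.2 V — the active assumption fails.
Re-solve with V_CE = 0.2 V. KCL at the emitter: V_E/R_E = (V_BB−0.7−V_E)/R_B + (V_CC−0.2−V_E)/R_C, giving V_E = 0.499 V.
I_C = (V_CC − 0.2 − V_E)/R_C = (8.4 − 0.499)/2.7 = 2.93 mA.
Check: I_B = (7.7 − 0.499)/18 = 0.4 mA, and β·I_B = 40 mA > I_C, confirming saturation.

saturation; I_C ≈ 2.9 mA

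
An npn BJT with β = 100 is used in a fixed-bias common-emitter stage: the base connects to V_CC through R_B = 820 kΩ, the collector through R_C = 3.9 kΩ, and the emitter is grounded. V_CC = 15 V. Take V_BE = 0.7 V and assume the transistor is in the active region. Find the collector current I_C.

Base loop: V_CC = I_B·R_B + V_BE, so I_B = (15 − 0.7)/820 kΩ = 0.0174 mA.
In the active region I_C = β·I_B = 100 × 0.0174 = 1.74 mA.
Collector loop: V_CE = V_CC − I_C·R_C = 15 − 1.74×3.9 = 8.2 V.
Since V_CE = 8.2 V > V_CE(sat) ≈ 0.2 V, the transistor is in the active region as assumed.

I_C ≈ 1.7 mA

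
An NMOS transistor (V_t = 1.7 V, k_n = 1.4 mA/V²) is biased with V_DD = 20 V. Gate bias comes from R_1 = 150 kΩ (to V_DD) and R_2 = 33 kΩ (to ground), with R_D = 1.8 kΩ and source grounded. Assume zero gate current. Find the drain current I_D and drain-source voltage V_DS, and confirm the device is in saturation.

I_D ≈ 2.5 mA, V_DS ≈ 15 V

V_G = V_DD·R_2/(R_1+R_2) = 20×33/183 = 3.61 V. With the source grounded, V_GS = V_G = 3.61 V.
Assume saturation: I_D = (k_n/2)(V_GS − V_t)² = (1.4/2)×(3.61 − 1.7)² = 0.7×1.91² = 2.54 mA.
V_DS = V_DD − I_D·R_D = 20 − 2.54×1.8 = 15.4 V.
Saturation requires V_DS ≥ V_GS − V_t = 1.91 V; 15.4 ≥ 1.91 ✓.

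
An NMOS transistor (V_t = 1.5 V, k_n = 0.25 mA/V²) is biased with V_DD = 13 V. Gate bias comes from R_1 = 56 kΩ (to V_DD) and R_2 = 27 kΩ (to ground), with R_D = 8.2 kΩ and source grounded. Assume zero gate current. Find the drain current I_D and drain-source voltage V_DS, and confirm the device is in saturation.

V_G = V_DD·R_2/(R_1+R_2) = 13×27/83 = 4.23 V. With the source grounded, V_GS = V_G = 4.23 V.
Assume saturation: I_D = (k_n/2)(V_GS − V_t)² = (0.25/2)×(4.23 − 1.5)² = 0.125×2.73² = 0.931 mA.
V_DS = V_DD − I_D·R_D = 13 − 0.931×8.2 = 5.37 V.
Saturation requires V_DS ≥ V_GS − V_t = 2.73 V; 5.37 ≥ 2.73 ✓.

I_D ≈ 0.93 mA, V_DS ≈ 5.4 V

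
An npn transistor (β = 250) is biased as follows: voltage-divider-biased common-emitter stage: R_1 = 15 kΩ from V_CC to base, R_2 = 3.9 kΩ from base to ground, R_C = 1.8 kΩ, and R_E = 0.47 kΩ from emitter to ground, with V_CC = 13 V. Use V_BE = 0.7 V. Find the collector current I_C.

Thevenize the base divider: V_Th = V_CC·R_2/(R_1+R_2) = 13×3.9/18.9 = 2.68 V, R_Th = R_1‖R_2 = 3.1 kΩ.
Base-emitter loop: V_Th = I_B·R_Th + V_BE + (β+1)I_B·R_E, so I_B = (2.68 − 0.7) / (3.1 + 251×0.47) = 0.0164 mA.
I_C = β·I_B = 250×0.0164 = 4.09 mA, and I_E = (β+1)I_B = 4.11 mA.
V_CE = V_CC − I_C·R_C − I_E·R_E = 13 − 4.09×1.8 − 4.11×0.47 = 3.7 V.
V_CE = 3.7 V > 0.2 V confirms active-region operation.

I_C ≈ 4.1 mA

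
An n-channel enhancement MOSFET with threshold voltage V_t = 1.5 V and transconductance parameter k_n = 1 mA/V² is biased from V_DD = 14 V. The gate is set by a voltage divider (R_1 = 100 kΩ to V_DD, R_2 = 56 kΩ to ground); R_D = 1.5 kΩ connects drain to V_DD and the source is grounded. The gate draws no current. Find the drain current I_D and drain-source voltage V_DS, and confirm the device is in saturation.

V_G = V_DD·R_2/(R_1+R_2) = 14×56/156 = 5.03 V. With the source grounded, V_GS = V_G = 5.03 V.
Assume saturation: I_D = (k_n/2)(V_GS − V_t)² = (1/2)×(5.03 − 1.5)² = 0.5×3.53² = 6.22 mA.
V_DS = V_DD − I_D·R_D = 14 − 6.22×1.5 = 4.68 V.
Saturation requires V_DS ≥ V_GS − V_t = 3.53 V; 4.68 ≥ 3.53 ✓.

I_D ≈ 6.2 mA, V_DS ≈ 4.7 V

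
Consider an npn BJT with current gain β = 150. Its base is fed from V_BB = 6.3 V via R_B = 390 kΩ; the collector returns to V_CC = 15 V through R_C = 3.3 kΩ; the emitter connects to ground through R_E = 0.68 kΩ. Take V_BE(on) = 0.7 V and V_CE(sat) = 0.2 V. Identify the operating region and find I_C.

active; I_C ≈ 1.7 mA

Assume active. Base-emitter loop: I_B = (V_BB − V_BE)/(R_B + (β+1)R_E) = (6.3 − 0.7)/(390 + 151×0.68) = 0.0114 mA.
I_C = β·I_B = 150×0.0114 = 1.7 mA.
V_CE = V_CC − I_C·R_C − I_E·R_E = 15 − 1.7×3.3 − 1.72×0.68 = 8.21 V > V_CE(sat), so the active-region assumption holds.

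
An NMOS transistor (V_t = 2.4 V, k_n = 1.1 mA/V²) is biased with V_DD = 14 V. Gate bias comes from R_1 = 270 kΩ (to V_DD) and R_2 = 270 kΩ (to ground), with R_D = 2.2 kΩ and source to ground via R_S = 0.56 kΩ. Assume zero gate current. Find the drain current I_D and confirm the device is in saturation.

V_G = V_DD·R_2/(R_1+R_2) = 14×270/540 = 7 V.
Assume saturation: I_D = (k_n/2)(V_GS − V_t)² with V_GS = V_G − I_D·R_S = 7 − 0.56·I_D.
Substituting gives 0.172·I_D² − 3.83·I_D + 11.6 = 0, with roots I_D = 3.63 or 18.6 mA.
The root I_D = 18.6 mA gives V_GS = -3.42 V ≤ V_t, so take I_D = 3.63 mA.
Then V_GS = 4.97 V and V_DS = V_DD − I_D(R_D+R_S) = 14 − 3.63×2.76 = 3.99 V.
Saturation requires V_DS ≥ V_GS − V_t = 2.57 V; 3.99 ≥ 2.57 ✓.

I_D ≈ 3.6 mA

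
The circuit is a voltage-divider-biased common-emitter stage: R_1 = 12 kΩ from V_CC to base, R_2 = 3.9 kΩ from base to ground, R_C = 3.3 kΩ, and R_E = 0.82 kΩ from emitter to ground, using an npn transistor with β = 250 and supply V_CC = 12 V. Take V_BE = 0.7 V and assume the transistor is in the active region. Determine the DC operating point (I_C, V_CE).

Thevenize the base divider: V_Th = V_CC·R_2/(R_1+R_2) = 12×3.9/15.9 = 2.94 V, R_Th = R_1‖R_2 = 2.94 kΩ.
Base-emitter loop: V_Th = I_B·R_Th + V_BE + (β+1)I_B·R_E, so I_B = (2.94 − 0.7) / (2.94 + 251×0.82) = 0.0107 mA.
I_C = β·I_B = 250×0.0107 = 2.69 mA, and I_E = (β+1)I_B = 2.7 mA.
V_CE = V_CC − I_C·R_C − I_E·R_E = 12 − 2.69×3.3 − 2.7×0.82 = 0.923 V.
V_CE = 0.923 V > 0.2 V confirms active-region operation.

I_C ≈ 2.7 mA, V_CE ≈ 0.92 V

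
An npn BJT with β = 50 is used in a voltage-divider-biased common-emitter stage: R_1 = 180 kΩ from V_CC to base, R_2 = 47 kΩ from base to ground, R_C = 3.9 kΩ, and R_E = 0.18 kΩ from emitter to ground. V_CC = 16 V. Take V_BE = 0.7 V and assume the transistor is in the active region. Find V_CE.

V_CE ≈ 4.5 V

Thevenize the base divider: V_Th = V_CC·R_2/(R_1+R_2) = 16×47/227 = 3.31 V, R_Th = R_1‖R_2 = 37.3 kΩ.
Base-emitter loop: V_Th = I_B·R_Th + V_BE + (β+1)I_B·R_E, so I_B = (3.31 − 0.7) / (37.3 + 51×0.18) = 0.0563 mA.
I_C = β·I_B = 50×0.0563 = 2.81 mA, and I_E = (β+1)I_B = 2.87 mA.
V_CE = V_CC − I_C·R_C − I_E·R_E = 16 − 2.81×3.9 − 2.87×0.18 = 4.51 V.
V_CE = 4.51 V > 0.2 V confirms active-region operation.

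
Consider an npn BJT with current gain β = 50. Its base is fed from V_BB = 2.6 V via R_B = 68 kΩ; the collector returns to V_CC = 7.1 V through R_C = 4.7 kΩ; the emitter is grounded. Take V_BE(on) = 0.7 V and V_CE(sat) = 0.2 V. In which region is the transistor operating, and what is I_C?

Assume active. Base-emitter loop: I_B = (V_BB − V_BE)/R_B = (2.6 − 0.7)/68 = 0.0279 mA.
I_C = β·I_B = 50×0.0279 = 1.4 mA.
V_CE = V_CC − I_C·R_C = 7.1 − 1.4×4.7 = 0.534 V > V_CE(sat), so the active-region assumption holds.

active; I_C ≈ 1.4 mA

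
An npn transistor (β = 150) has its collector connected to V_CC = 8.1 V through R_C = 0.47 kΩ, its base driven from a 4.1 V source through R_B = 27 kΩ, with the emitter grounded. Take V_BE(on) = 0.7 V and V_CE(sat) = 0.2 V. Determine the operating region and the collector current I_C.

saturation; I_C ≈ 17 mA

Assume active: I_B = (4.1 − 0.7)/27 = 0.126 mA, giving I_C = β·I_B = 18.9 mA.
But then V_CE = 8.1 − 18.9×0.47 = -0.778 V < V_CE(sat) = 0.2 V — impossible in the active region.
So the transistor is saturated. With V_CE = 0.2 V, I_C = (V_CC − 0.2)/R_C = 7.9/0.47 = 16.8 mA.
Check: β·I_B = 18.9 mA > I_C = 16.8 mA, confirming saturation.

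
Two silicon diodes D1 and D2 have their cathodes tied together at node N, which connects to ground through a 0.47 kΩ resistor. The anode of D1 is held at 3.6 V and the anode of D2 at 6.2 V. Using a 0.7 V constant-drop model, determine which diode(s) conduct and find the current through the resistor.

Assume both conduct. Then node N would need to be at both 3.6−0.7 = 2.9 V and 6.2−0.7 = 5.5 V, which is impossible.
Assume only D2 conducts: V_N = 6.2 − 0.7 = 5.5 V, so I_R = 5.5/0.47 = 11.7 mA.
Check D1: its anode-to-cathode voltage is 3.6 − 5.5 = -1.9 V < 0.7 V, so it is off. The assumption is consistent.

Only D2 conducts; I_R ≈ 12 mA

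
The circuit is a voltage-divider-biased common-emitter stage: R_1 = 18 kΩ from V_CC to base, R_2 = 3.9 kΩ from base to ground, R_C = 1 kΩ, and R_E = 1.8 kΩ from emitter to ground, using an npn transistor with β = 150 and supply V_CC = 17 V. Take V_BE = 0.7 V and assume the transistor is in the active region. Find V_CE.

Thevenize the base divider: V_Th = V_CC·R_2/(R_1+R_2) = 17×3.9/21.9 = 3.03 V, R_Th = R_1‖R_2 = 3.21 kΩ.
Base-emitter loop: V_Th = I_B·R_Th + V_BE + (β+1)I_B·R_E, so I_B = (3.03 − 0.7) / (3.21 + 151×1.8) = 0.00846 mA.
I_C = β·I_B = 150×0.00846 = 1.27 mA, and I_E = (β+1)I_B = 1.28 mA.
V_CE = V_CC − I_C·R_C − I_E·R_E = 17 − 1.27×1 − 1.28×1.8 = 13.4 V.
V_CE = 13.4 V > 0.2 V confirms active-region operation.

V_CE ≈ 13 V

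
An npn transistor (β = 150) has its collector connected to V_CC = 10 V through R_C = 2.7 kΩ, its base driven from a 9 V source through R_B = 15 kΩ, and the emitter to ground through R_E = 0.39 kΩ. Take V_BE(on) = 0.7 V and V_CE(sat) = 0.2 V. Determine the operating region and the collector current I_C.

Assume active: I_B = (9 − 0.7)/(15 + 151×0.39) = 0.112 mA, I_C = β·I_B = 16.8 mA.
Then V_CE = 10 − 16.8×2.7 − 17×0.39 = -42.1 V < 0.2 V — the active assumption fails.
Re-solve with V_CE = 0.2 V. KCL at the emitter: V_E/R_E = (V_BB−0.7−V_E)/R_B + (V_CC−0.2−V_E)/R_C, giving V_E = 1.39 V.
I_C = (V_CC − 0.2 − V_E)/R_C = (9.8 − 1.39)/2.7 = 3.11 mA.
Check: I_B = (8.3 − 1.39)/15 = 0.46 mA, and β·I_B = 69.1 mA > I_C, confirming saturation.

saturation; I_C ≈ 3.1 mA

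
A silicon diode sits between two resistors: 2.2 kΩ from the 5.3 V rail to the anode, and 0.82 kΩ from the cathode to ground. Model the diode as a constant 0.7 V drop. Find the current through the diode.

I ≈ 1.5 mA

The two resistors are in series with the diode, so KVL gives 5.3 = I·2.2 + 0.7 + I·0.82.
I = (5.3 − 0.7) / (2.2 + 0.82) kΩ = 4.6 / 3.02 = 1.52 mA.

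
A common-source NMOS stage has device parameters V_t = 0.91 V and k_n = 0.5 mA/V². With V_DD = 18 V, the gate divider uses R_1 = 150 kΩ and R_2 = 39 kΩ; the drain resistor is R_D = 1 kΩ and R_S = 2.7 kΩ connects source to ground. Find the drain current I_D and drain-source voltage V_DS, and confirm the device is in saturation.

I_D ≈ 0.51 mA, V_DS ≈ 16 V

V_G = V_DD·R_2/(R_1+R_2) = 18×39/189 = 3.71 V.
Assume saturation: I_D = (k_n/2)(V_GS − V_t)² with V_GS = V_G − I_D·R_S = 3.71 − 2.7·I_D.
Substituting gives 1.82·I_D² − 4.79·I_D + 1.97 = 0, with roots I_D = 0.51 or 2.12 mA.
The root I_D = 2.12 mA gives V_GS = -2 V ≤ V_t, so take I_D = 0.51 mA.
Then V_GS = 2.34 V and V_DS = V_DD − I_D(R_D+R_S) = 18 − 0.51×3.7 = 16.1 V.
Saturation requires V_DS ≥ V_GS − V_t = 1.43 V; 16.1 ≥ 1.43 ✓.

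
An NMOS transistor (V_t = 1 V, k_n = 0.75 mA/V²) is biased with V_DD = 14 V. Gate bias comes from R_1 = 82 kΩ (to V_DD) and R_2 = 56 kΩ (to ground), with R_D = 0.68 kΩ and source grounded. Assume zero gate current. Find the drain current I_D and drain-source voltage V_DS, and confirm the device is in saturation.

I_D ≈ 8.2 mA, V_DS ≈ 8.4 V

V_G = V_DD·R_2/(R_1+R_2) = 14×56/138 = 5.68 V. With the source grounded, V_GS = V_G = 5.68 V.
Assume saturation: I_D = (k_n/2)(V_GS − V_t)² = (0.75/2)×(5.68 − 1)² = 0.375×4.68² = 8.22 mA.
V_DS = V_DD − I_D·R_D = 14 − 8.22×0.68 = 8.41 V.
Saturation requires V_DS ≥ V_GS − V_t = 4.68 V; 8.41 ≥ 4.68 ✓.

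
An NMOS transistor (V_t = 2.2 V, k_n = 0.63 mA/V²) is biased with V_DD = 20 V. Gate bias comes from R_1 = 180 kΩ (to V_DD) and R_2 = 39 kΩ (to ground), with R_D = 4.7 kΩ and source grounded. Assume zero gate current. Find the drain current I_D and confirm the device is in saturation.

V_G = V_DD·R_2/(R_1+R_2) = 20×39/219 = 3.56 V. With the source grounded, V_GS = V_G = 3.56 V.
Assume saturation: I_D = (k_n/2)(V_GS − V_t)² = (0.63/2)×(3.56 − 2.2)² = 0.315×1.36² = 0.584 mA.
V_DS = V_DD − I_D·R_D = 20 − 0.584×4.7 = 17.3 V.
Saturation requires V_DS ≥ V_GS − V_t = 1.36 V; 17.3 ≥ 1.36 ✓.

I_D ≈ 0.58 mA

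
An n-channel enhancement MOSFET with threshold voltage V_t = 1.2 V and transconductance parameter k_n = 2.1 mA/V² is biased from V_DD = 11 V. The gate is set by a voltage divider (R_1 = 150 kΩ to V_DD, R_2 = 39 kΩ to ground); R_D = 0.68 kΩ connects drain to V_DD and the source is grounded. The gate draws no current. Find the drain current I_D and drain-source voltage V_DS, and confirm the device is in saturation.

V_G = V_DD·R_2/(R_1+R_2) = 11×39/189 = 2.27 V. With the source grounded, V_GS = V_G = 2.27 V.
Assume saturation: I_D = (k_n/2)(V_GS − V_t)² = (2.1/2)×(2.27 − 1.2)² = 1.05×1.07² = 1.2 mA.
V_DS = V_DD − I_D·R_D = 11 − 1.2×0.68 = 10.2 V.
Saturation requires V_DS ≥ V_GS − V_t = 1.07 V; 10.2 ≥ 1.07 ✓.

I_D ≈ 1.2 mA, V_DS ≈ 10 V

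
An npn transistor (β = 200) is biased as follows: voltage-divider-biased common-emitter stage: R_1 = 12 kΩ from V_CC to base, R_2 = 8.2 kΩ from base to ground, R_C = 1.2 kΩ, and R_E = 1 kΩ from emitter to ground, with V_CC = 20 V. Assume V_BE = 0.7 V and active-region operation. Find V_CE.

V_CE ≈ 4.1 V

Thevenize the base divider: V_Th = V_CC·R_2/(R_1+R_2) = 20×8.2/20.2 = 8.12 V, R_Th = R_1‖R_2 = 4.87 kΩ.
Base-emitter loop: V_Th = I_B·R_Th + V_BE + (β+1)I_B·R_E, so I_B = (8.12 − 0.7) / (4.87 + 201×1) = 0.036 mA.
I_C = β·I_B = 200×0.036 = 7.21 mA, and I_E = (β+1)I_B = 7.24 mA.
V_CE = V_CC − I_C·R_C − I_E·R_E = 20 − 7.21×1.2 − 7.24×1 = 4.11 V.
V_CE = 4.11 V > 0.2 V confirms active-region operation.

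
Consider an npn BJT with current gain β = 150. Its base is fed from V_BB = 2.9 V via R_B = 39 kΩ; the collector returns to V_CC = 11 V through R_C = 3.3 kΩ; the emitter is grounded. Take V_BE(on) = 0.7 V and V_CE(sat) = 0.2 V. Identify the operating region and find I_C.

Assume active: I_B = (2.9 − 0.7)/39 = 0.0564 mA, giving I_C = β·I_B = 8.46 mA.
But then V_CE = 11 − 8.46×3.3 = -16.9 V < V_CE(sat) = 0.2 V — impossible in the active region.
So the transistor is saturated. With V_CE = 0.2 V, I_C = (V_CC − 0.2)/R_C = 10.8/3.3 = 3.27 mA.
Check: β·I_B = 8.46 mA > I_C = 3.27 mA, confirming saturation.

saturation; I_C ≈ 3.3 mA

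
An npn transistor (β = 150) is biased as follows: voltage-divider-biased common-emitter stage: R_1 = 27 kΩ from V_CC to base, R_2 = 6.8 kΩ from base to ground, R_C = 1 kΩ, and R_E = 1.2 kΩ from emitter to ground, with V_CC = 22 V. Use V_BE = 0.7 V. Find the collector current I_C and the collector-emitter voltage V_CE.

I_C ≈ 3 mA, V_CE ≈ 15 V

Thevenize the base divider: V_Th = V_CC·R_2/(R_1+R_2) = 22×6.8/33.8 = 4.43 V, R_Th = R_1‖R_2 = 5.43 kΩ.
Base-emitter loop: V_Th = I_B·R_Th + V_BE + (β+1)I_B·R_E, so I_B = (4.43 − 0.7) / (5.43 + 151×1.2) = 0.02 mA.
I_C = β·I_B = 150×0.02 = 2.99 mA, and I_E = (β+1)I_B = 3.01 mA.
V_CE = V_CC − I_C·R_C − I_E·R_E = 22 − 2.99×1 − 3.01×1.2 = 15.4 V.
V_CE = 15.4 V > 0.2 V confirms active-region operation.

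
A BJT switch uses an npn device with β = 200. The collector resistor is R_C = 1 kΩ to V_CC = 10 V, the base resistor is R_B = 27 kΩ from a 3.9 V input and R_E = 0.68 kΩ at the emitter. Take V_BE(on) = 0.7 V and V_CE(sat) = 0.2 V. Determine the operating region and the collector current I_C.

Assume active. Base-emitter loop: I_B = (V_BB − V_BE)/(R_B + (β+1)R_E) = (3.9 − 0.7)/(27 + 201×0.68) = 0.0196 mA.
I_C = β·I_B = 200×0.0196 = 3.91 mA.
V_CE = V_CC − I_C·R_C − I_E·R_E = 10 − 3.91×1 − 3.93×0.68 = 3.42 V > V_CE(sat), so the active-region assumption holds.

active; I_C ≈ 3.9 mA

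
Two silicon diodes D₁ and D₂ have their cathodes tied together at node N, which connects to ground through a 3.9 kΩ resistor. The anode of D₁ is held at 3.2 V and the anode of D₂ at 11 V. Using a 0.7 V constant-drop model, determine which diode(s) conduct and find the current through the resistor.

Only D₂ conducts; I_R ≈ 2.6 mA

Assume both conduct. Then node N would need to be at both 3.2−0.7 = 2.5 V and 11−0.7 = 10.3 V, which is impossible.
Assume only D₂ conducts: V_N = 11 − 0.7 = 10.3 V, so I_R = 10.3/3.9 = 2.64 mA.
Check D₁: its anode-to-cathode voltage is 3.2 − 10.3 = -7.1 V < 0.7 V, so it is off. The assumption is consistent.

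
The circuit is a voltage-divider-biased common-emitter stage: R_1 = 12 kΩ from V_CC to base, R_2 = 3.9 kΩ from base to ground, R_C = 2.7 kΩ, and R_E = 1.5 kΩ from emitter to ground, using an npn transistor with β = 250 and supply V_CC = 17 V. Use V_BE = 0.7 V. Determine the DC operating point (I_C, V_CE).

Thevenize the base divider: V_Th = V_CC·R_2/(R_1+R_2) = 17×3.9/15.9 = 4.17 V, R_Th = R_1‖R_2 = 2.94 kΩ.
Base-emitter loop: V_Th = I_B·R_Th + V_BE + (β+1)I_B·R_E, so I_B = (4.17 − 0.7) / (2.94 + 251×1.5) = 0.00914 mA.
I_C = β·I_B = 250×0.00914 = 2.29 mA, and I_E = (β+1)I_B = 2.3 mA.
V_CE = V_CC − I_C·R_C − I_E·R_E = 17 − 2.29×2.7 − 2.3×1.5 = 7.38 V.
V_CE = 7.38 V > 0.2 V confirms active-region operation.

I_C ≈ 2.3 mA, V_CE ≈ 7.4 V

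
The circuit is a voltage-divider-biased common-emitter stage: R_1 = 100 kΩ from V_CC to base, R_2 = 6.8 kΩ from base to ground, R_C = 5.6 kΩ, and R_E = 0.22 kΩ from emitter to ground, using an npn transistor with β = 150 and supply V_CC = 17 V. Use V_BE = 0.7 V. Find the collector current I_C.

Thevenize the base divider: V_Th = V_CC·R_2/(R_1+R_2) = 17×6.8/107 = 1.08 V, R_Th = R_1‖R_2 = 6.37 kΩ.
Base-emitter loop: V_Th = I_B·R_Th + V_BE + (β+1)I_B·R_E, so I_B = (1.08 − 0.7) / (6.37 + 151×0.22) = 0.00966 mA.
I_C = β·I_B = 150×0.00966 = 1.45 mA, and I_E = (β+1)I_B = 1.46 mA.
V_CE = V_CC − I_C·R_C − I_E·R_E = 17 − 1.45×5.6 − 1.46×0.22 = 8.56 V.
V_CE = 8.56 V > 0.2 V confirms active-region operation.

I_C ≈ 1.4 mA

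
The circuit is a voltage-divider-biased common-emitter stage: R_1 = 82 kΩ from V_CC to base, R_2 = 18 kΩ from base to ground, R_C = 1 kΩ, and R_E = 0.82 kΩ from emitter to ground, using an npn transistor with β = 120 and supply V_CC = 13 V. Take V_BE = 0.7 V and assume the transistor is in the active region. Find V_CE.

V_CE ≈ 9.8 V

Thevenize the base divider: V_Th = V_CC·R_2/(R_1+R_2) = 13×18/100 = 2.34 V, R_Th = R_1‖R_2 = 14.8 kΩ.
Base-emitter loop: V_Th = I_B·R_Th + V_BE + (β+1)I_B·R_E, so I_B = (2.34 − 0.7) / (14.8 + 121×0.82) = 0.0144 mA.
I_C = β·I_B = 120×0.0144 = 1.73 mA, and I_E = (β+1)I_B = 1.74 mA.
V_CE = V_CC − I_C·R_C − I_E·R_E = 13 − 1.73×1 − 1.74×0.82 = 9.85 V.
V_CE = 9.85 V > 0.2 V confirms active-region operation.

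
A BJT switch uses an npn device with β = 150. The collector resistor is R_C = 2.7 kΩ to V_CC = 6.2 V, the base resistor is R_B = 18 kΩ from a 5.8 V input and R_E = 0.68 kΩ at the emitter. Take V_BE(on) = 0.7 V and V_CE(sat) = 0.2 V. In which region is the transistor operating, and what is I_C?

saturation; I_C ≈ 1.7 mA

Assume active: I_B = (5.8 − 0.7)/(18 + 151×0.68) = 0.0423 mA, I_C = β·I_B = 6.34 mA.
Then V_CE = 6.2 − 6.34×2.7 − 6.38×0.68 = -15.3 V < 0.2 V — the active assumption fails.
Re-solve with V_CE = 0.2 V. KCL at the emitter: V_E/R_E = (V_BB−0.7−V_E)/R_B + (V_CC−0.2−V_E)/R_C, giving V_E = 1.32 V.
I_C = (V_CC − 0.2 − V_E)/R_C = (6 − 1.32)/2.7 = 1.73 mA.
Check: I_B = (5.1 − 1.32)/18 = 0.21 mA, and β·I_B = 31.5 mA > I_C, confirming saturation.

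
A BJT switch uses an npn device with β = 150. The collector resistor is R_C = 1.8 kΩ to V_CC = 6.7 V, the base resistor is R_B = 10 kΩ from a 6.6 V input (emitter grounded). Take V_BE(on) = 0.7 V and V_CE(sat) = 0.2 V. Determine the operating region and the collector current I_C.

saturation; I_C ≈ 3.6 mA

Assume active: I_B = (6.6 − 0.7)/10 = 0.59 mA, giving I_C = β·I_B = 88.5 mA.
But then V_CE = 6.7 − 88.5×1.8 = -153 V < V_CE(sat) = 0.2 V — impossible in the active region.
So the transistor is saturated. With V_CE = 0.2 V, I_C = (V_CC − 0.2)/R_C = 6.5/1.8 = 3.61 mA.
Check: β·I_B = 88.5 mA > I_C = 3.61 mA, confirming saturation.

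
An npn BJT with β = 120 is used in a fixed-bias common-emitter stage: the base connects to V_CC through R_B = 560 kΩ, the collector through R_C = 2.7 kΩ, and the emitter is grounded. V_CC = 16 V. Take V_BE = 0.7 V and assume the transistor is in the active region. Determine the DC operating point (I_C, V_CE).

I_C ≈ 3.3 mA, V_CE ≈ 7.1 V

Base loop: V_CC = I_B·R_B + V_BE, so I_B = (16 − 0.7)/560 kΩ = 0.0273 mA.
In the active region I_C = β·I_B = 120 × 0.0273 = 3.28 mA.
Collector loop: V_CE = V_CC − I_C·R_C = 16 − 3.28×2.7 = 7.15 V.
Since V_CE = 7.15 V > V_CE(sat) ≈ 0.2 V, the transistor is in the active region as assumed.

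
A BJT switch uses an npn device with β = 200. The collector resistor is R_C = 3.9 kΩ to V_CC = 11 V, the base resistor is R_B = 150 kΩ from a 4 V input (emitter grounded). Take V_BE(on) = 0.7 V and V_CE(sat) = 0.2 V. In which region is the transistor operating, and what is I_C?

saturation; I_C ≈ 2.8 mA

Assume active: I_B = (4 − 0.7)/150 = 0.022 mA, giving I_C = β·I_B = 4.4 mA.
But then V_CE = 11 − 4.4×3.9 = -6.16 V < V_CE(sat) = 0.2 V — impossible in the active region.
So the transistor is saturated. With V_CE = 0.2 V, I_C = (V_CC − 0.2)/R_C = 10.8/3.9 = 2.77 mA.
Check: β·I_B = 4.4 mA > I_C = 2.77 mA, confirming saturation.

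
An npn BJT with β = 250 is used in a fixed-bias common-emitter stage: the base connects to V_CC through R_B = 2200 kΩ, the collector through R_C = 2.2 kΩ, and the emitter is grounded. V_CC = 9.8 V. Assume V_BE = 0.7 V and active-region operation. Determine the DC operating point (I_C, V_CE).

Base loop: V_CC = I_B·R_B + V_BE, so I_B = (9.8 − 0.7)/2200 kΩ = 0.00414 mA.
In the active region I_C = β·I_B = 250 × 0.00414 = 1.03 mA.
Collector loop: V_CE = V_CC − I_C·R_C = 9.8 − 1.03×2.2 = 7.53 V.
Since V_CE = 7.53 V > V_CE(sat) ≈ 0.2 V, the transistor is in the active region as assumed.

I_C ≈ 1 mA, V_CE ≈ 7.5 V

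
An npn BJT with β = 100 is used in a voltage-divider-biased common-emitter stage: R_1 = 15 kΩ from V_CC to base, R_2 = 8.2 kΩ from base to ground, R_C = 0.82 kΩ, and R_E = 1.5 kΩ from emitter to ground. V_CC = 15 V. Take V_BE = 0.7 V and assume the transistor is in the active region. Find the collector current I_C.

I_C ≈ 2.9 mA

Thevenize the base divider: V_Th = V_CC·R_2/(R_1+R_2) = 15×8.2/23.2 = 5.3 V, R_Th = R_1‖R_2 = 5.3 kΩ.
Base-emitter loop: V_Th = I_B·R_Th + V_BE + (β+1)I_B·R_E, so I_B = (5.3 − 0.7) / (5.3 + 101×1.5) = 0.0293 mA.
I_C = β·I_B = 100×0.0293 = 2.93 mA, and I_E = (β+1)I_B = 2.96 mA.
V_CE = V_CC − I_C·R_C − I_E·R_E = 15 − 2.93×0.82 − 2.96×1.5 = 8.15 V.
V_CE = 8.15 V > 0.2 V confirms active-region operation.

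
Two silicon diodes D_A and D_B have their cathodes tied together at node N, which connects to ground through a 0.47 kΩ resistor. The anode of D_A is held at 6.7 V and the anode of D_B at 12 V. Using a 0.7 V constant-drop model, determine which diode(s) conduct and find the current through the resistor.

Assume both conduct. Then node N would need to be at both 6.7−0.7 = 6 V and 12−0.7 = 11.3 V, which is impossible.
Assume only D_B conducts: V_N = 12 − 0.7 = 11.3 V, so I_R = 11.3/0.47 = 24 mA.
Check D_A: its anode-to-cathode voltage is 6.7 − 11.3 = -4.6 V < 0.7 V, so it is off. The assumption is consistent.

Only D_B conducts; I_R ≈ 24 mA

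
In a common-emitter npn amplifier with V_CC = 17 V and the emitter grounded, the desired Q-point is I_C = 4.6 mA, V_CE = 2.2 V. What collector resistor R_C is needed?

R_C ≈ 3.2 kΩ

Collector loop: V_CC = I_C·R_C + V_CE.
R_C = (V_CC − V_CE)/I_C = (17 − 2.2)/4.6 = 3.22 kΩ.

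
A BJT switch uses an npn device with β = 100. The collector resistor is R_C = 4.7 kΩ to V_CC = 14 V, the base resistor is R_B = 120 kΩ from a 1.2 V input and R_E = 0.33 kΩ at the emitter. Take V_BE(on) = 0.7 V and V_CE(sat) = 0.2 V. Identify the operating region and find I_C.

active; I_C ≈ 0.33 mA

Assume active. Base-emitter loop: I_B = (V_BB − V_BE)/(R_B + (β+1)R_E) = (1.2 − 0.7)/(120 + 101×0.33) = 0.00326 mA.
I_C = β·I_B = 100×0.00326 = 0.326 mA.
V_CE = V_CC − I_C·R_C − I_E·R_E = 14 − 0.326×4.7 − 0.329×0.33 = 12.4 V > V_CE(sat), so the active-region assumption holds.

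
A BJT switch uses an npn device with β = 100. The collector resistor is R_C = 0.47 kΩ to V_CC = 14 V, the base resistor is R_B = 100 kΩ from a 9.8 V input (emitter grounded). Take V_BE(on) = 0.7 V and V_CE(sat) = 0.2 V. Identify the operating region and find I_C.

Assume active. Base-emitter loop: I_B = (V_BB − V_BE)/R_B = (9.8 − 0.7)/100 = 0.091 mA.
I_C = β·I_B = 100×0.091 = 9.1 mA.
V_CE = V_CC − I_C·R_C = 14 − 9.1×0.47 = 9.72 V > V_CE(sat), so the active-region assumption holds.

active; I_C ≈ 9.1 mA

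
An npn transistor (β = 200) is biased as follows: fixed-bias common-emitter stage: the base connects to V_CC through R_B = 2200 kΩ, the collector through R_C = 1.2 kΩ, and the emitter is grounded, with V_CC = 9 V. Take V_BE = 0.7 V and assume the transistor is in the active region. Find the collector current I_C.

I_C ≈ 0.75 mA

Base loop: V_CC = I_B·R_B + V_BE, so I_B = (9 − 0.7)/2200 kΩ = 0.00377 mA.
In the active region I_C = β·I_B = 200 × 0.00377 = 0.755 mA.
Collector loop: V_CE = V_CC − I_C·R_C = 9 − 0.755×1.2 = 8.09 V.
Since V_CE = 8.09 V > V_CE(sat) ≈ 0.2 V, the transistor is in the active region as assumed.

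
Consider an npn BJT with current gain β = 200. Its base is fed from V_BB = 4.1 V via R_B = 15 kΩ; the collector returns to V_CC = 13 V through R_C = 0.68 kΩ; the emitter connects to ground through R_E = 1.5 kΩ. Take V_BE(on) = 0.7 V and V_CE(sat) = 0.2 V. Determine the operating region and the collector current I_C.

Assume active. Base-emitter loop: I_B = (V_BB − V_BE)/(R_B + (β+1)R_E) = (4.1 − 0.7)/(15 + 201×1.5) = 0.0107 mA.
I_C = β·I_B = 200×0.0107 = 2.15 mA.
V_CE = V_CC − I_C·R_C − I_E·R_E = 13 − 2.15×0.68 − 2.16×1.5 = 8.3 V > V_CE(sat), so the active-region assumption holds.

active; I_C ≈ 2.1 mA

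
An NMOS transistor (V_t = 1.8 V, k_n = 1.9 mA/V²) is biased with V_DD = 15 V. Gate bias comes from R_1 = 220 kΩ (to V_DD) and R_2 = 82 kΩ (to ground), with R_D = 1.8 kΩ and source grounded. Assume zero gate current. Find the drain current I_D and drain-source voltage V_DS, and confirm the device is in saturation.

V_G = V_DD·R_2/(R_1+R_2) = 15×82/302 = 4.07 V. With the source grounded, V_GS = V_G = 4.07 V.
Assume saturation: I_D = (k_n/2)(V_GS − V_t)² = (1.9/2)×(4.07 − 1.8)² = 0.95×2.27² = 4.91 mA.
V_DS = V_DD − I_D·R_D = 15 − 4.91×1.8 = 6.17 V.
Saturation requires V_DS ≥ V_GS − V_t = 2.27 V; 6.17 ≥ 2.27 ✓.

I_D ≈ 4.9 mA, V_DS ≈ 6.2 V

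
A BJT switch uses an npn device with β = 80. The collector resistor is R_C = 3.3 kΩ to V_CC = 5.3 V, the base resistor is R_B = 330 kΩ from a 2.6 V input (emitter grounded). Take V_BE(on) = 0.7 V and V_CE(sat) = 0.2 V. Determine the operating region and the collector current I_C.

Assume active. Base-emitter loop: I_B = (V_BB − V_BE)/R_B = (2.6 − 0.7)/330 = 0.00576 mA.
I_C = β·I_B = 80×0.00576 = 0.461 mA.
V_CE = V_CC − I_C·R_C = 5.3 − 0.461×3.3 = 3.78 V > V_CE(sat), so the active-region assumption holds.

active; I_C ≈ 0.46 mA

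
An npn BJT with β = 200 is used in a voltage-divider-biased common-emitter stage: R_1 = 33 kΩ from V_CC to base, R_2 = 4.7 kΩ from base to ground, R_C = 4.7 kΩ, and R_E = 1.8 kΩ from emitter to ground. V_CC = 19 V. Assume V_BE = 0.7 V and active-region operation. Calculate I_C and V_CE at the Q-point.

I_C ≈ 0.91 mA, V_CE ≈ 13 V

Thevenize the base divider: V_Th = V_CC·R_2/(R_1+R_2) = 19×4.7/37.7 = 2.37 V, R_Th = R_1‖R_2 = 4.11 kΩ.
Base-emitter loop: V_Th = I_B·R_Th + V_BE + (β+1)I_B·R_E, so I_B = (2.37 − 0.7) / (4.11 + 201×1.8) = 0.00456 mA.
I_C = β·I_B = 200×0.00456 = 0.912 mA, and I_E = (β+1)I_B = 0.917 mA.
V_CE = V_CC − I_C·R_C − I_E·R_E = 19 − 0.912×4.7 − 0.917×1.8 = 13.1 V.
V_CE = 13.1 V > 0.2 V confirms active-region operation.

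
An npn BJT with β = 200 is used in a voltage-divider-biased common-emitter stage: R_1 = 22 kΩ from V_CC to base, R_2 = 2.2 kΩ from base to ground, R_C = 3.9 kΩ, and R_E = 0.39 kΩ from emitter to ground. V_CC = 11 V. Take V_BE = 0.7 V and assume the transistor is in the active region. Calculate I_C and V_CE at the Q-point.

I_C ≈ 0.75 mA, V_CE ≈ 7.8 V

Thevenize the base divider: V_Th = V_CC·R_2/(R_1+R_2) = 11×2.2/24.2 = 1 V, R_Th = R_1‖R_2 = 2 kΩ.
Base-emitter loop: V_Th = I_B·R_Th + V_BE + (β+1)I_B·R_E, so I_B = (1 − 0.7) / (2 + 201×0.39) = 0.00373 mA.
I_C = β·I_B = 200×0.00373 = 0.746 mA, and I_E = (β+1)I_B = 0.75 mA.
V_CE = V_CC − I_C·R_C − I_E·R_E = 11 − 0.746×3.9 − 0.75×0.39 = 7.8 V.
V_CE = 7.8 V > 0.2 V confirms active-region operation.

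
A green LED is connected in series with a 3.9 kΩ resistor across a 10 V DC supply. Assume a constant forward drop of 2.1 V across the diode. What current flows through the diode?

KVL around the loop: 10 = V_D + I·R = 2.1 + I × 3.9 kΩ.
So I = (10 − 2.1) / 3.9 kΩ = 7.9 / 3.9 = 2.03 mA.

I ≈ 2 mA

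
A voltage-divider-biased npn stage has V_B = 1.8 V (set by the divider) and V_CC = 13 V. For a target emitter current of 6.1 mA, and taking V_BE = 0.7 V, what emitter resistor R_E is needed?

V_E = V_B − V_BE = 1.8 − 0.7 = 1.1 V.
R_E = V_E / I_E = 1.1 / 6.1 = 0.18 kΩ.

R_E ≈ 0.18 kΩ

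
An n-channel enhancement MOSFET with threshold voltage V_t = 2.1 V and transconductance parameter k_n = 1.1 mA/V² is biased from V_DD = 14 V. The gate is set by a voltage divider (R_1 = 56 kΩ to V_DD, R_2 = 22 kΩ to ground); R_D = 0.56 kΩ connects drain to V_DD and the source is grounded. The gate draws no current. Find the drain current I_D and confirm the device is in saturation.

I_D ≈ 1.9 mA

V_G = V_DD·R_2/(R_1+R_2) = 14×22/78 = 3.95 V. With the source grounded, V_GS = V_G = 3.95 V.
Assume saturation: I_D = (k_n/2)(V_GS − V_t)² = (1.1/2)×(3.95 − 2.1)² = 0.55×1.85² = 1.88 mA.
V_DS = V_DD − I_D·R_D = 14 − 1.88×0.56 = 12.9 V.
Saturation requires V_DS ≥ V_GS − V_t = 1.85 V; 12.9 ≥ 1.85 ✓.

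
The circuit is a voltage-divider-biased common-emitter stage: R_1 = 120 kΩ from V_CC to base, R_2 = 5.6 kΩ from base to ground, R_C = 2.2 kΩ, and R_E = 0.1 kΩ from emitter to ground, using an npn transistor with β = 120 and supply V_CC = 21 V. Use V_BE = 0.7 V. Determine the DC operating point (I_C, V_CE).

I_C ≈ 1.6 mA, V_CE ≈ 17 V

Thevenize the base divider: V_Th = V_CC·R_2/(R_1+R_2) = 21×5.6/126 = 0.936 V, R_Th = R_1‖R_2 = 5.35 kΩ.
Base-emitter loop: V_Th = I_B·R_Th + V_BE + (β+1)I_B·R_E, so I_B = (0.936 − 0.7) / (5.35 + 121×0.1) = 0.0135 mA.
I_C = β·I_B = 120×0.0135 = 1.62 mA, and I_E = (β+1)I_B = 1.64 mA.
V_CE = V_CC − I_C·R_C − I_E·R_E = 21 − 1.62×2.2 − 1.64×0.1 = 17.3 V.
V_CE = 17.3 V > 0.2 V confirms active-region operation.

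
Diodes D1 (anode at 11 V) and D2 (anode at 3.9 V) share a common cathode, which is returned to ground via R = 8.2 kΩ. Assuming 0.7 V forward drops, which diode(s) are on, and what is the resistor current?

Only D1 conducts; I_R ≈ 1.3 mA

Assume both conduct. Then node N would need to be at both 11−0.7 = 10.3 V and 3.9−0.7 = 3.2 V, which is impossible.
Assume only D1 conducts: V_N = 11 − 0.7 = 10.3 V, so I_R = 10.3/8.2 = 1.26 mA.
Check D2: its anode-to-cathode voltage is 3.9 − 10.3 = -6.4 V < 0.7 V, so it is off. The assumption is consistent.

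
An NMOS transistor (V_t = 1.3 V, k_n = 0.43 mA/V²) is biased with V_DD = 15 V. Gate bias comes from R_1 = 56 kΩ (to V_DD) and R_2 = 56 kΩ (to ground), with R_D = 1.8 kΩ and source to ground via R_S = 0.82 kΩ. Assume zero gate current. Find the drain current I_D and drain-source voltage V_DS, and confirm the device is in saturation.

I_D ≈ 3 mA, V_DS ≈ 7.1 V

V_G = V_DD·R_2/(R_1+R_2) = 15×56/112 = 7.5 V.
Assume saturation: I_D = (k_n/2)(V_GS − V_t)² with V_GS = V_G − I_D·R_S = 7.5 − 0.82·I_D.
Substituting gives 0.145·I_D² − 3.19·I_D + 8.26 = 0, with roots I_D = 3 or 19 mA.
The root I_D = 19 mA gives V_GS = -8.11 V ≤ V_t, so take I_D = 3 mA.
Then V_GS = 5.04 V and V_DS = V_DD − I_D(R_D+R_S) = 15 − 3×2.62 = 7.13 V.
Saturation requires V_DS ≥ V_GS − V_t = 3.74 V; 7.13 ≥ 3.74 ✓.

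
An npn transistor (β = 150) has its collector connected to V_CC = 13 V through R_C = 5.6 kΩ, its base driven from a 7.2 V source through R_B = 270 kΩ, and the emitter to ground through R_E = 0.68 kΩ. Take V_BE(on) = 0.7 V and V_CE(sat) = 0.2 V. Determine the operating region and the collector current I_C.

Assume active: I_B = (7.2 − 0.7)/(270 + 151×0.68) = 0.0174 mA, I_C = β·I_B = 2.62 mA.
Then V_CE = 13 − 2.62×5.6 − 2.63×0.68 = -3.44 V < 0.2 V — the active assumption fails.
Re-solve with V_CE = 0.2 V. KCL at the emitter: V_E/R_E = (V_BB−0.7−V_E)/R_B + (V_CC−0.2−V_E)/R_C, giving V_E = 1.4 V.
I_C = (V_CC − 0.2 − V_E)/R_C = (12.8 − 1.4)/5.6 = 2.04 mA.
Check: I_B = (6.5 − 1.4)/270 = 0.0189 mA, and β·I_B = 2.83 mA > I_C, confirming saturation.

saturation; I_C ≈ 2 mA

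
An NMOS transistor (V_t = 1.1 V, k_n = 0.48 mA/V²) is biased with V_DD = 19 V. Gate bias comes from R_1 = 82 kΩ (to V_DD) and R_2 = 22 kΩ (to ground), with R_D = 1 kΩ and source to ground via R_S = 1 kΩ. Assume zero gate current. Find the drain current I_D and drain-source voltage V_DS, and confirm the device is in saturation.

V_G = V_DD·R_2/(R_1+R_2) = 19×22/104 = 4.02 V.
Assume saturation: I_D = (k_n/2)(V_GS − V_t)² with V_GS = V_G − I_D·R_S = 4.02 − 1·I_D.
Substituting gives 0.24·I_D² − 2.4·I_D + 2.05 = 0, with roots I_D = 0.94 or 9.07 mA.
The root I_D = 9.07 mA gives V_GS = -5.05 V ≤ V_t, so take I_D = 0.94 mA.
Then V_GS = 3.08 V and V_DS = V_DD − I_D(R_D+R_S) = 19 − 0.94×2 = 17.1 V.
Saturation requires V_DS ≥ V_GS − V_t = 1.98 V; 17.1 ≥ 1.98 ✓.

I_D ≈ 0.94 mA, V_DS ≈ 17 V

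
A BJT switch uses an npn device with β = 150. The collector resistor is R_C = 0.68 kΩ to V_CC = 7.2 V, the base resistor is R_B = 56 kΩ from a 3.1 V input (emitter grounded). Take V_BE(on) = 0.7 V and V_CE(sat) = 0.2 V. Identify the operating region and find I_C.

Assume active. Base-emitter loop: I_B = (V_BB − V_BE)/R_B = (3.1 − 0.7)/56 = 0.0429 mA.
I_C = β·I_B = 150×0.0429 = 6.43 mA.
V_CE = V_CC − I_C·R_C = 7.2 − 6.43×0.68 = 2.83 V > V_CE(sat), so the active-region assumption holds.

active; I_C ≈ 6.4 mA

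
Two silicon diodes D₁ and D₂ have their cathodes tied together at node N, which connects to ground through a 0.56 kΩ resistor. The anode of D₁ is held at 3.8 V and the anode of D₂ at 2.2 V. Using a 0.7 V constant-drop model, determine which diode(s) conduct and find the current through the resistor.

Assume both conduct. Then node N would need to be at both 3.8−0.7 = 3.1 V and 2.2−0.7 = 1.5 V, which is impossible.
Assume only D₁ conducts: V_N = 3.8 − 0.7 = 3.1 V, so I_R = 3.1/0.56 = 5.54 mA.
Check D₂: its anode-to-cathode voltage is 2.2 − 3.1 = -0.9 V < 0.7 V, so it is off. The assumption is consistent.

Only D₁ conducts; I_R ≈ 5.5 mA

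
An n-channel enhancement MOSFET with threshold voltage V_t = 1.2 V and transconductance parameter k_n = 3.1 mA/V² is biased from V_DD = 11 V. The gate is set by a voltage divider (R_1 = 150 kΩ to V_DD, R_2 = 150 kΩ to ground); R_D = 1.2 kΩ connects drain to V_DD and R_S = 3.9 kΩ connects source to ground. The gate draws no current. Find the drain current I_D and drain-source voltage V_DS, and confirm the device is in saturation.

I_D ≈ 0.91 mA, V_DS ≈ 6.4 V

V_G = V_DD·R_2/(R_1+R_2) = 11×150/300 = 5.5 V.
Assume saturation: I_D = (k_n/2)(V_GS − V_t)² with V_GS = V_G − I_D·R_S = 5.5 − 3.9·I_D.
Substituting gives 23.6·I_D² − 53·I_D + 28.7 = 0, with roots I_D = 0.906 or 1.34 mA.
The root I_D = 1.34 mA gives V_GS = 0.27 V ≤ V_t, so take I_D = 0.906 mA.
Then V_GS = 1.96 V and V_DS = V_DD − I_D(R_D+R_S) = 11 − 0.906×5.1 = 6.38 V.
Saturation requires V_DS ≥ V_GS − V_t = 0.765 V; 6.38 ≥ 0.765 ✓.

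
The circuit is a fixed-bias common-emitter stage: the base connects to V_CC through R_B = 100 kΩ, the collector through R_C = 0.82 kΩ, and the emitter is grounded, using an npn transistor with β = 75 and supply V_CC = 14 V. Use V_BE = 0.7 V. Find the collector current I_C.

I_C ≈ 10 mA

Base loop: V_CC = I_B·R_B + V_BE, so I_B = (14 − 0.7)/100 kΩ = 0.133 mA.
In the active region I_C = β·I_B = 75 × 0.133 = 9.98 mA.
Collector loop: V_CE = V_CC − I_C·R_C = 14 − 9.98×0.82 = 5.82 V.
Since V_CE = 5.82 V > V_CE(sat) ≈ 0.2 V, the transistor is in the active region as assumed.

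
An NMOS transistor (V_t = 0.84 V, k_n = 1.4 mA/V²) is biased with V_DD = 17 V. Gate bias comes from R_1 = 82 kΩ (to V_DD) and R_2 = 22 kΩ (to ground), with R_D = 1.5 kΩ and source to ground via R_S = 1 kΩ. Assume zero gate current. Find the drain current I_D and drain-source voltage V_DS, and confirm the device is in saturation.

V_G = V_DD·R_2/(R_1+R_2) = 17×22/104 = 3.6 V.
Assume saturation: I_D = (k_n/2)(V_GS − V_t)² with V_GS = V_G − I_D·R_S = 3.6 − 1·I_D.
Substituting gives 0.7·I_D² − 4.86·I_D + 5.32 = 0, with roots I_D = 1.36 or 5.58 mA.
The root I_D = 5.58 mA gives V_GS = -1.98 V ≤ V_t, so take I_D = 1.36 mA.
Then V_GS = 2.23 V and V_DS = V_DD − I_D(R_D+R_S) = 17 − 1.36×2.5 = 13.6 V.
Saturation requires V_DS ≥ V_GS − V_t = 1.39 V; 13.6 ≥ 1.39 ✓.

I_D ≈ 1.4 mA, V_DS ≈ 14 V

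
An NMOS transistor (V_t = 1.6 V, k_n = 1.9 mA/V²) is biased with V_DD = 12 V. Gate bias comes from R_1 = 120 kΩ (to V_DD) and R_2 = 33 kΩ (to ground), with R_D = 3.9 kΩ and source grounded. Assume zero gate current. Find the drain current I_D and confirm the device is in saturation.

I_D ≈ 0.93 mA

V_G = V_DD·R_2/(R_1+R_2) = 12×33/153 = 2.59 V. With the source grounded, V_GS = V_G = 2.59 V.
Assume saturation: I_D = (k_n/2)(V_GS − V_t)² = (1.9/2)×(2.59 − 1.6)² = 0.95×0.988² = 0.928 mA.
V_DS = V_DD − I_D·R_D = 12 − 0.928×3.9 = 8.38 V.
Saturation requires V_DS ≥ V_GS − V_t = 0.988 V; 8.38 ≥ 0.988 ✓.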